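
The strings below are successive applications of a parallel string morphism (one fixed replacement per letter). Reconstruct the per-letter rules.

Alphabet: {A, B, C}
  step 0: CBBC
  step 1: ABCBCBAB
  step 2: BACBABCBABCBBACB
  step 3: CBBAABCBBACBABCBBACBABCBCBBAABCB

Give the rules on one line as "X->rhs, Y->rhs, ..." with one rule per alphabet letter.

A->BA, B->CB, C->AB

  step 2 ⇒ step 3: BACBABCBABCBBACB ⇒ CB·BA·AB·CB·BA·CB·AB·CB·BA·CB·AB·CB·CB·BA·AB·CB
    A ↦ BA
    B ↦ CB
    C ↦ AB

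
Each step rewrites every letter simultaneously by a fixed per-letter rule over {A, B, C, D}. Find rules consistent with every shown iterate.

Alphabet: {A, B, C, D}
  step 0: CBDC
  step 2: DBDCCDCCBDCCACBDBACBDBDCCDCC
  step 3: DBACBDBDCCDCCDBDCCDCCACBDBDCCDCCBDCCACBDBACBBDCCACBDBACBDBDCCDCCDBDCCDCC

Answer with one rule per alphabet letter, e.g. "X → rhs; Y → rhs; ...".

  step 2 ⇒ step 3: DBDCCDCCBDCCACBDBACBDBDCCDCC ⇒ DB·ACB·DB·DCC·DCC·DB·DCC·DCC·ACB·DB·DCC·DCC·B·DCC·ACB·DB·ACB·B·DCC·ACB·DB·ACB·DB·DCC·DCC·DB·DCC·DCC
    A ↦ B
    B ↦ ACB
    C ↦ DCC
    D ↦ DB

A->B, B->ACB, C->DCC, D->DB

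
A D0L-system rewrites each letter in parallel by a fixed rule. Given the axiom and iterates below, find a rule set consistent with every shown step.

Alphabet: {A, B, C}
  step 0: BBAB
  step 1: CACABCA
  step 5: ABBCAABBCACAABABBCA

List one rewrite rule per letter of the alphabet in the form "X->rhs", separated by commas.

A->B, B->CA, C->A

  step 0 ⇒ step 1: BBAB ⇒ CA·CA·B·CA
    A ↦ B
    B ↦ CA
    C ↦ A  (constrained at step 1)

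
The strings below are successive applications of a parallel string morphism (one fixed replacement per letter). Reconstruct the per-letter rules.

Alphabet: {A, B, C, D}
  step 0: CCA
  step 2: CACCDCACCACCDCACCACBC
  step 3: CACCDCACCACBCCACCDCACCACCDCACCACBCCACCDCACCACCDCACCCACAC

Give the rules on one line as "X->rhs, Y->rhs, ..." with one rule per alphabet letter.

  step 2 ⇒ step 3: CACCDCACCACCDCACCACBC ⇒ CAC·CD·CAC·CAC·BC·CAC·CD·CAC·CAC·CD·CAC·CAC·BC·CAC·CD·CAC·CAC·CD·CAC·CCA·CAC
    A ↦ CD
    B ↦ CCA
    C ↦ CAC
    D ↦ BC

A->CD, B->CCA, C->CAC, D->BC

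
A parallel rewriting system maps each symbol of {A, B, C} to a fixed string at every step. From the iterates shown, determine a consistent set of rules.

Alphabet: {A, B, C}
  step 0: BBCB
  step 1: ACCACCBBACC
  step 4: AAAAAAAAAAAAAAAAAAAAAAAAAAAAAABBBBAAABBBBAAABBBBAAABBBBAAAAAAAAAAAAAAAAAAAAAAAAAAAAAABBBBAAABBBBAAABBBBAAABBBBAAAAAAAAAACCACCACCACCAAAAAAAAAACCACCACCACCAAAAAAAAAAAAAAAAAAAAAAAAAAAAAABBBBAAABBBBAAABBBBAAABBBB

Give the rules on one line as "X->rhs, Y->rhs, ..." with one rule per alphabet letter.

A->AAA, B->ACC, C->BB

  step 0 ⇒ step 1: BBCB ⇒ ACC·ACC·BB·ACC
    B ↦ ACC
    C ↦ BB
    A ↦ AAA  (constrained at step 1)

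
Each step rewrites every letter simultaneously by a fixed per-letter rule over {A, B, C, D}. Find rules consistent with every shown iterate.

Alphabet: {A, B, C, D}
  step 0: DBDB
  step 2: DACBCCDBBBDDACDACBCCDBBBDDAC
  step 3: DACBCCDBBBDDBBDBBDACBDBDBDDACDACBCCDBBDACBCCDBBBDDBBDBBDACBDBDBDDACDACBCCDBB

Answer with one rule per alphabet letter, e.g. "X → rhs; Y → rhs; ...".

  step 2 ⇒ step 3: DACBCCDBBBDDACDACBCCDBBBDDAC ⇒ DAC·BCC·DBB·BD·DBB·DBB·DAC·BD·BD·BD·DAC·DAC·BCC·DBB·DAC·BCC·DBB·BD·DBB·DBB·DAC·BD·BD·BD·DAC·DAC·BCC·DBB
    A ↦ BCC
    B ↦ BD
    C ↦ DBB
    D ↦ DAC

A->BCC, B->BD, C->DBB, D->DAC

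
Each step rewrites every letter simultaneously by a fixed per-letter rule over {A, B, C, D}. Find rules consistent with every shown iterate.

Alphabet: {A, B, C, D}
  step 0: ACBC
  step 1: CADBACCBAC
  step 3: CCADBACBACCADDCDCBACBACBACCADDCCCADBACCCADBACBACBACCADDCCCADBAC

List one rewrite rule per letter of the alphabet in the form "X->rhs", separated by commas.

  step 0 ⇒ step 1: ACBC ⇒ CAD·BAC·C·BAC
    A ↦ CAD
    B ↦ C
    C ↦ BAC
    D ↦ DC  (constrained at step 1)

A->CAD, B->C, C->BAC, D->DC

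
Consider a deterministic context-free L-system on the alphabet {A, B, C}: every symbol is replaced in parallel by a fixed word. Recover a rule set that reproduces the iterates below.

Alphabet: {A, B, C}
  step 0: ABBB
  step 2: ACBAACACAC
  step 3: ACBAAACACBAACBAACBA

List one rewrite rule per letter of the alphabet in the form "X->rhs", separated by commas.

A->AC, B->A, C->BA

  step 2 ⇒ step 3: ACBAACACAC ⇒ AC·BA·A·AC·AC·BA·AC·BA·AC·BA
    A ↦ AC
    B ↦ A
    C ↦ BA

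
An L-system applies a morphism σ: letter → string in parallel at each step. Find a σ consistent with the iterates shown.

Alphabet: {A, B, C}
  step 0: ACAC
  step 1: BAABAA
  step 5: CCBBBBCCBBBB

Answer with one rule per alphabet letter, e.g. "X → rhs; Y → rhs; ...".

  step 0 ⇒ step 1: ACAC ⇒ B·AA·B·AA
    A ↦ B
    C ↦ AA
    B ↦ C  (constrained at step 1)

A->B, B->C, C->AA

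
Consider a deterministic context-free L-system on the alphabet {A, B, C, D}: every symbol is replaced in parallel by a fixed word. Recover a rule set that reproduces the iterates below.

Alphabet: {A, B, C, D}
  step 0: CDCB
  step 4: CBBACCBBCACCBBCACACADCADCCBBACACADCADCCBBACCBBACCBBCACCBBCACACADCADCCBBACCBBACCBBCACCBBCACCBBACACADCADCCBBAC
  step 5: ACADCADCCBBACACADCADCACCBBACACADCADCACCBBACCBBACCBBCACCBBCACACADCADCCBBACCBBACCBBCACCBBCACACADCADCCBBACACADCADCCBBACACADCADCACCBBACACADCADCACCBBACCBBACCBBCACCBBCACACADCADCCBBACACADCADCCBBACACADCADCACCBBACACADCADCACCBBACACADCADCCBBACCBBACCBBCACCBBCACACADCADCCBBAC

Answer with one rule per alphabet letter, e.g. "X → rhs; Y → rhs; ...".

A->CBB, B->ADC, C->AC, D->C

  step 4 ⇒ step 5: CBBACCBBCACCBBCACACADCADCCBBACACADCADCCBBACCBBACCBBCACCBBCACACADCADCCBBACCBBACCBBCACCBBCACCBBACACADCADCCBBAC ⇒ AC·ADC·ADC·CBB·AC·AC·ADC·ADC·AC·CBB·AC·AC·ADC·ADC·AC·CBB·AC·CBB·AC·CBB·C·AC·CBB·C·AC·AC·ADC·ADC·CBB·AC·CBB·AC·CBB·C·AC·CBB·C·AC·AC·ADC·ADC·CBB·AC·AC·ADC·ADC·CBB·AC·AC·ADC·ADC·AC·CBB·AC·AC·ADC·ADC·AC·CBB·AC·CBB·AC·CBB·C·AC·CBB·C·AC·AC·ADC·ADC·CBB·AC·AC·ADC·ADC·CBB·AC·AC·ADC·ADC·AC·CBB·AC·AC·ADC·ADC·AC·CBB·AC·AC·ADC·ADC·CBB·AC·CBB·AC·CBB·C·AC·CBB·C·AC·AC·ADC·ADC·CBB·AC
    A ↦ CBB
    B ↦ ADC
    C ↦ AC
    D ↦ C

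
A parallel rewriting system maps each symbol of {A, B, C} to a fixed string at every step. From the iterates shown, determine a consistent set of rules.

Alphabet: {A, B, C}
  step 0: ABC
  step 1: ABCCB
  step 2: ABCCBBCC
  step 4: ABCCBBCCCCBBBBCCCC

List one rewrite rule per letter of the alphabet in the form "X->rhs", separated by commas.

A->AB, B->CC, C->B

  step 1 ⇒ step 2: ABCCB ⇒ AB·CC·B·B·CC
    A ↦ AB
    B ↦ CC
    C ↦ B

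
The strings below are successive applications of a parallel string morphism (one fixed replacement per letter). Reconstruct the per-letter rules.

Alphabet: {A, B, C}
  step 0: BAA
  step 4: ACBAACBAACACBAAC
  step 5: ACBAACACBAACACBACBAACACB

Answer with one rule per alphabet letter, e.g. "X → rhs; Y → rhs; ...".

A->AC, B->A, C->B

  step 4 ⇒ step 5: ACBAACBAACACBAAC ⇒ AC·B·A·AC·AC·B·A·AC·AC·B·AC·B·A·AC·AC·B
    A ↦ AC
    B ↦ A
    C ↦ B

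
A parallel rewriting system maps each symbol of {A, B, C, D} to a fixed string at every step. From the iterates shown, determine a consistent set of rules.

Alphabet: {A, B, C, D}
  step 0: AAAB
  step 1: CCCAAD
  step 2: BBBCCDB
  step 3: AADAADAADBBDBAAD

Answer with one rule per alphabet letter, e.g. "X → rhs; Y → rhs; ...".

  step 2 ⇒ step 3: BBBCCDB ⇒ AAD·AAD·AAD·B·B·DB·AAD
    B ↦ AAD
    C ↦ B
    D ↦ DB
  step 0 ⇒ step 1: AAAB ⇒ C·C·C·AAD
    A ↦ C

A->C, B->AAD, C->B, D->DB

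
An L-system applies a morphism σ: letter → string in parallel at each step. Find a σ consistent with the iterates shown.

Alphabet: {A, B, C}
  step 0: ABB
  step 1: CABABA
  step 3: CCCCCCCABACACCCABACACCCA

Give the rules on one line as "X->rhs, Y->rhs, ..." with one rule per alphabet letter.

A->CA, B->BA, C->CC

  step 0 ⇒ step 1: ABB ⇒ CA·BA·BA
    A ↦ CA
    B ↦ BA
    C ↦ CC  (constrained at step 1)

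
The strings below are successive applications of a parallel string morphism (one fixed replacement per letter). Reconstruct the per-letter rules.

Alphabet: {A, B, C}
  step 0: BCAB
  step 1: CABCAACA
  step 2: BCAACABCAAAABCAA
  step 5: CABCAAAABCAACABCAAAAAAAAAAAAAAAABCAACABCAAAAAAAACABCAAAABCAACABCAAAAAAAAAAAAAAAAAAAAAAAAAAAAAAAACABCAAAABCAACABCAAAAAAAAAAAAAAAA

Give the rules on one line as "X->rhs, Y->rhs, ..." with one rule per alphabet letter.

  step 1 ⇒ step 2: CABCAACA ⇒ BC·AA·CA·BC·AA·AA·BC·AA
    A ↦ AA
    B ↦ CA
    C ↦ BC

A->AA, B->CA, C->BC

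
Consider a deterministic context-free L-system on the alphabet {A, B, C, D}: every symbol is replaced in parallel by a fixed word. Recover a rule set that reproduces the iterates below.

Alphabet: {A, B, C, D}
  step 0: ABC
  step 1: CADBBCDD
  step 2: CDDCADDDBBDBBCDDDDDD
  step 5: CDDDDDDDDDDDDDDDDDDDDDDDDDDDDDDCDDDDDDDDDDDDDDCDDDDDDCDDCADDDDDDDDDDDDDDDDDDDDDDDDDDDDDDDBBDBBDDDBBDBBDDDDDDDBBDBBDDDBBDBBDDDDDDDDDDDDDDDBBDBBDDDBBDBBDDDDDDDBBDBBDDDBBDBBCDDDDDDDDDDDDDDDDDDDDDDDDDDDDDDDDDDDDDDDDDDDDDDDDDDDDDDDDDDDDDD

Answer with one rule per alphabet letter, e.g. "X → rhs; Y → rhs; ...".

A->CA, B->DBB, C->CDD, D->DD

  step 1 ⇒ step 2: CADBBCDD ⇒ CDD·CA·DD·DBB·DBB·CDD·DD·DD
    A ↦ CA
    B ↦ DBB
    C ↦ CDD
    D ↦ DD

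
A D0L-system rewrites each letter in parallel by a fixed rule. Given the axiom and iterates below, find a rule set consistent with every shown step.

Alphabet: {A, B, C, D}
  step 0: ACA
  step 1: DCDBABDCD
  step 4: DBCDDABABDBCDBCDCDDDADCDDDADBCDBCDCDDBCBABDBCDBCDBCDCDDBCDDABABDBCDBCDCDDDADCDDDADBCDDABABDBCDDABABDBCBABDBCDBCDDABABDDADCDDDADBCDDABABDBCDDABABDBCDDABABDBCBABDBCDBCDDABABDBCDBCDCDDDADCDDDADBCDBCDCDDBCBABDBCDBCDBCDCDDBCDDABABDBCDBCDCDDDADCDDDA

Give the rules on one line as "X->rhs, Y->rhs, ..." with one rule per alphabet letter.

A->DCD, B->DDA, C->BAB, D->DBC

  step 0 ⇒ step 1: ACA ⇒ DCD·BAB·DCD
    A ↦ DCD
    C ↦ BAB
    B ↦ DDA  (constrained at step 1)
    D ↦ DBC  (constrained at step 1)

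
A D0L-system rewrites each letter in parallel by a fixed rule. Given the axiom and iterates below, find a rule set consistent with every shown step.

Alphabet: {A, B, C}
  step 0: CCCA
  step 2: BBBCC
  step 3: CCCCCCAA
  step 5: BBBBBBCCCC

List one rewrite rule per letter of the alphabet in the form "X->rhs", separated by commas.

A->B, B->CC, C->A

  step 2 ⇒ step 3: BBBCC ⇒ CC·CC·CC·A·A
    B ↦ CC
    C ↦ A
    A ↦ B  (constrained at step 0)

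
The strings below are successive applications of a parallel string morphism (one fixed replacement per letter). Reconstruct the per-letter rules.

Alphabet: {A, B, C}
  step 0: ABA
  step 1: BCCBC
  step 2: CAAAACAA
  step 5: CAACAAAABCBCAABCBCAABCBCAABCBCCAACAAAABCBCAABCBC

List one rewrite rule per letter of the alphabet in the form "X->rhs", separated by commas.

  step 1 ⇒ step 2: BCCBC ⇒ C·AA·AA·C·AA
    B ↦ C
    C ↦ AA
  step 0 ⇒ step 1: ABA ⇒ BC·C·BC
    A ↦ BC

A->BC, B->C, C->AA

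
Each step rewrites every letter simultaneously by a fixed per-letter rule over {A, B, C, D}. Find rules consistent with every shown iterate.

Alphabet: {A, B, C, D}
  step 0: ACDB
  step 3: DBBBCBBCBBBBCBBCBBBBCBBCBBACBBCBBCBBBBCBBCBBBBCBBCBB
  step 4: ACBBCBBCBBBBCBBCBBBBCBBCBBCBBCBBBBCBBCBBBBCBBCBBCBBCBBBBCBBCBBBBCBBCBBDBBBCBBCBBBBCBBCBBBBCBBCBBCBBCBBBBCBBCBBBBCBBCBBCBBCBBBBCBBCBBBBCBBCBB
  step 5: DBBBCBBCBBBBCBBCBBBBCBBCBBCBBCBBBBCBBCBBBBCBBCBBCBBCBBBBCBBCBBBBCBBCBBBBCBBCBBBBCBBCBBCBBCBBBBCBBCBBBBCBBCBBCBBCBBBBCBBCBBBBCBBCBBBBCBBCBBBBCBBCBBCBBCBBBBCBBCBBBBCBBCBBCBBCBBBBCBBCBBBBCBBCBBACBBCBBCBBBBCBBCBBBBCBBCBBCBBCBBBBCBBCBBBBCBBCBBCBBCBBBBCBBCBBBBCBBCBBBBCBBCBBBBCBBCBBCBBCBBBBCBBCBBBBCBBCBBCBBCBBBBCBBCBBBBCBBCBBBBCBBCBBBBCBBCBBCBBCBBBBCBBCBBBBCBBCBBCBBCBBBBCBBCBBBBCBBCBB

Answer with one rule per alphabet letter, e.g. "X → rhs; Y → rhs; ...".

  step 4 ⇒ step 5: ACBBCBBCBBBBCBBCBBBBCBBCBBCBBCBBBBCBBCBBBBCBBCBBCBBCBBBBCBBCBBBBCBBCBBDBBBCBBCBBBBCBBCBBBBCBBCBBCBBCBBBBCBBCBBBBCBBCBBCBBCBBBBCBBCBBBBCBBCBB ⇒ DB·BB·CBB·CBB·BB·CBB·CBB·BB·CBB·CBB·CBB·CBB·BB·CBB·CBB·BB·CBB·CBB·CBB·CBB·BB·CBB·CBB·BB·CBB·CBB·BB·CBB·CBB·BB·CBB·CBB·CBB·CBB·BB·CBB·CBB·BB·CBB·CBB·CBB·CBB·BB·CBB·CBB·BB·CBB·CBB·BB·CBB·CBB·BB·CBB·CBB·CBB·CBB·BB·CBB·CBB·BB·CBB·CBB·CBB·CBB·BB·CBB·CBB·BB·CBB·CBB·A·CBB·CBB·CBB·BB·CBB·CBB·BB·CBB·CBB·CBB·CBB·BB·CBB·CBB·BB·CBB·CBB·CBB·CBB·BB·CBB·CBB·BB·CBB·CBB·BB·CBB·CBB·BB·CBB·CBB·CBB·CBB·BB·CBB·CBB·BB·CBB·CBB·CBB·CBB·BB·CBB·CBB·BB·CBB·CBB·BB·CBB·CBB·BB·CBB·CBB·CBB·CBB·BB·CBB·CBB·BB·CBB·CBB·CBB·CBB·BB·CBB·CBB·BB·CBB·CBB
    A ↦ DB
    B ↦ CBB
    C ↦ BB
    D ↦ A

A->DB, B->CBB, C->BB, D->A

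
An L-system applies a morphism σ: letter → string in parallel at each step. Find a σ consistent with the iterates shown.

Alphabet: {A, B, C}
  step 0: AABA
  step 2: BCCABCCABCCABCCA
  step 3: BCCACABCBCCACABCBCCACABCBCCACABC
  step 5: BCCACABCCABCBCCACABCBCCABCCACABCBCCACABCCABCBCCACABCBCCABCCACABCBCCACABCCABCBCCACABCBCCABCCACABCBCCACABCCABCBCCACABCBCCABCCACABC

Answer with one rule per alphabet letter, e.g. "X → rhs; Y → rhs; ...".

  step 2 ⇒ step 3: BCCABCCABCCABCCA ⇒ BC·CA·CA·BC·BC·CA·CA·BC·BC·CA·CA·BC·BC·CA·CA·BC
    A ↦ BC
    B ↦ BC
    C ↦ CA

A->BC, B->BC, C->CA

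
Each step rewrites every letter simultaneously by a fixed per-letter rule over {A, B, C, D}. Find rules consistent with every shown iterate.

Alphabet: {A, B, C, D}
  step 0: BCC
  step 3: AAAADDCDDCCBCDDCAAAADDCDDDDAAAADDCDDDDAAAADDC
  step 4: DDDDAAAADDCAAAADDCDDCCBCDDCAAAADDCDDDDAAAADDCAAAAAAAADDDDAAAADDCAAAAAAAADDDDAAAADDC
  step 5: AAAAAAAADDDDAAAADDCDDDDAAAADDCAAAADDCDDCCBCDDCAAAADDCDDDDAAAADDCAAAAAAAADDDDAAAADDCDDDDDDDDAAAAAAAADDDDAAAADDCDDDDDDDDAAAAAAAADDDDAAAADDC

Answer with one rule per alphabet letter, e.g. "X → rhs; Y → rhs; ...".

A->D, B->CBC, C->DDC, D->AA

  step 4 ⇒ step 5: DDDDAAAADDCAAAADDCDDCCBCDDCAAAADDCDDDDAAAADDCAAAAAAAADDDDAAAADDCAAAAAAAADDDDAAAADDC ⇒ AA·AA·AA·AA·D·D·D·D·AA·AA·DDC·D·D·D·D·AA·AA·DDC·AA·AA·DDC·DDC·CBC·DDC·AA·AA·DDC·D·D·D·D·AA·AA·DDC·AA·AA·AA·AA·D·D·D·D·AA·AA·DDC·D·D·D·D·D·D·D·D·AA·AA·AA·AA·D·D·D·D·AA·AA·DDC·D·D·D·D·D·D·D·D·AA·AA·AA·AA·D·D·D·D·AA·AA·DDC
    A ↦ D
    B ↦ CBC
    C ↦ DDC
    D ↦ AA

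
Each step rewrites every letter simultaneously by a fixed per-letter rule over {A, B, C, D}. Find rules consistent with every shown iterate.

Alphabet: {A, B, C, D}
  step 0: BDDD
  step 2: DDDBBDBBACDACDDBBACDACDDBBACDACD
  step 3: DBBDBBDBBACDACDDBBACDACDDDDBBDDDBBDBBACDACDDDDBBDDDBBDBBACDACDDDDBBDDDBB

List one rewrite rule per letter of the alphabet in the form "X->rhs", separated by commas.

A->D, B->ACD, C->D, D->DBB

  step 2 ⇒ step 3: DDDBBDBBACDACDDBBACDACDDBBACDACD ⇒ DBB·DBB·DBB·ACD·ACD·DBB·ACD·ACD·D·D·DBB·D·D·DBB·DBB·ACD·ACD·D·D·DBB·D·D·DBB·DBB·ACD·ACD·D·D·DBB·D·D·DBB
    A ↦ D
    B ↦ ACD
    C ↦ D
    D ↦ DBB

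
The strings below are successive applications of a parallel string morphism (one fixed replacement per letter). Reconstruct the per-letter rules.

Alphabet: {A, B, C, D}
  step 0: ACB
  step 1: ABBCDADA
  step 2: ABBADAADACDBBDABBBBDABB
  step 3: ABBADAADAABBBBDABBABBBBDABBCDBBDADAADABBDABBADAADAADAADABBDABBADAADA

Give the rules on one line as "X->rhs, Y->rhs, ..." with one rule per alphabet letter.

A->ABB, B->ADA, C->CD, D->BBD

  step 2 ⇒ step 3: ABBADAADACDBBDABBBBDABB ⇒ ABB·ADA·ADA·ABB·BBD·ABB·ABB·BBD·ABB·CD·BBD·ADA·ADA·BBD·ABB·ADA·ADA·ADA·ADA·BBD·ABB·ADA·ADA
    A ↦ ABB
    B ↦ ADA
    C ↦ CD
    D ↦ BBD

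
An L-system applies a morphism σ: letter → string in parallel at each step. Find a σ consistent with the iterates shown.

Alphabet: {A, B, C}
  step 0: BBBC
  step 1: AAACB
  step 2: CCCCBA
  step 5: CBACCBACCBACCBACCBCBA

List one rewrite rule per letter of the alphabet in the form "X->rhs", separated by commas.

  step 1 ⇒ step 2: AAACB ⇒ C·C·C·CB·A
    A ↦ C
    B ↦ A
    C ↦ CB

A->C, B->A, C->CB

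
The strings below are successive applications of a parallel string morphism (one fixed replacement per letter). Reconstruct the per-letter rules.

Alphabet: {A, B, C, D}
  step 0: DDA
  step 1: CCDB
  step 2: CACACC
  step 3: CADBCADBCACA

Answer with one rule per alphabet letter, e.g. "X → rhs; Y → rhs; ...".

A->DB, B->C, C->CA, D->C

  step 2 ⇒ step 3: CACACC ⇒ CA·DB·CA·DB·CA·CA
    A ↦ DB
    C ↦ CA
  step 1 ⇒ step 2: CCDB ⇒ CA·CA·C·C
    B ↦ C
  step 0 ⇒ step 1: DDA ⇒ C·C·DB
    D ↦ C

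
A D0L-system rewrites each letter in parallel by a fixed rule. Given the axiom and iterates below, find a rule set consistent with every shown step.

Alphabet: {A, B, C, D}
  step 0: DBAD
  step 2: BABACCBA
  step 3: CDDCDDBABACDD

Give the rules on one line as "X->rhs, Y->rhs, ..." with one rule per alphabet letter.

  step 2 ⇒ step 3: BABACCBA ⇒ C·DD·C·DD·BA·BA·C·DD
    A ↦ DD
    B ↦ C
    C ↦ BA
    D ↦ C  (constrained at step 0)

A->DD, B->C, C->BA, D->C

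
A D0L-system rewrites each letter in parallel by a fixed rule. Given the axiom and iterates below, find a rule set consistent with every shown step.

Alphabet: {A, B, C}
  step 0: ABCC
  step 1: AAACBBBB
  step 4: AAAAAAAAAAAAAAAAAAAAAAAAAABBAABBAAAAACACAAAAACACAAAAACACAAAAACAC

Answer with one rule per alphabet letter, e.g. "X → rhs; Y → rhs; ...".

A->AA, B->AC, C->BB

  step 0 ⇒ step 1: ABCC ⇒ AA·AC·BB·BB
    A ↦ AA
    B ↦ AC
    C ↦ BB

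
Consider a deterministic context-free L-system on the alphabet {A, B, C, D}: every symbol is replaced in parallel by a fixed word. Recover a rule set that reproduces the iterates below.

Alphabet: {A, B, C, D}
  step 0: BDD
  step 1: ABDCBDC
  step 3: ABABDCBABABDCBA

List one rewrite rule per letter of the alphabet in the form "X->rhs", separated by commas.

  step 0 ⇒ step 1: BDD ⇒ A·BDC·BDC
    B ↦ A
    D ↦ BDC
    A ↦ B  (constrained at step 1)
    C ↦ B  (constrained at step 1)

A->B, B->A, C->B, D->BDC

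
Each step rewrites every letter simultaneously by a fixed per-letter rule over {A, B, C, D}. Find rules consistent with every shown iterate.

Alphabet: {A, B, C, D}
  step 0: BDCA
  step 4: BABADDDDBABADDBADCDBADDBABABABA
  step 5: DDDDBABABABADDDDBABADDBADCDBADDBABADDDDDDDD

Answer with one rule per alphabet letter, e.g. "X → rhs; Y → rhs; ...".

A->D, B->D, C->DCD, D->BA

  step 4 ⇒ step 5: BABADDDDBABADDBADCDBADDBABABABA ⇒ D·D·D·D·BA·BA·BA·BA·D·D·D·D·BA·BA·D·D·BA·DCD·BA·D·D·BA·BA·D·D·D·D·D·D·D·D
    A ↦ D
    B ↦ D
    C ↦ DCD
    D ↦ BA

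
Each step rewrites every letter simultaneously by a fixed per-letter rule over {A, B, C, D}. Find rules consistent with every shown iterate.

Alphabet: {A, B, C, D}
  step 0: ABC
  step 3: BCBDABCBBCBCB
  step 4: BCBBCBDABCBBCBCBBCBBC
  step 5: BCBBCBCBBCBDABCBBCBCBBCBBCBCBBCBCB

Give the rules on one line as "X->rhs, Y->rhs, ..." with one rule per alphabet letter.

  step 4 ⇒ step 5: BCBBCBDABCBBCBCBBCBBC ⇒ BC·B·BC·BC·B·BC·B·DA·BC·B·BC·BC·B·BC·B·BC·BC·B·BC·BC·B
    A ↦ DA
    B ↦ BC
    C ↦ B
    D ↦ B

A->DA, B->BC, C->B, D->B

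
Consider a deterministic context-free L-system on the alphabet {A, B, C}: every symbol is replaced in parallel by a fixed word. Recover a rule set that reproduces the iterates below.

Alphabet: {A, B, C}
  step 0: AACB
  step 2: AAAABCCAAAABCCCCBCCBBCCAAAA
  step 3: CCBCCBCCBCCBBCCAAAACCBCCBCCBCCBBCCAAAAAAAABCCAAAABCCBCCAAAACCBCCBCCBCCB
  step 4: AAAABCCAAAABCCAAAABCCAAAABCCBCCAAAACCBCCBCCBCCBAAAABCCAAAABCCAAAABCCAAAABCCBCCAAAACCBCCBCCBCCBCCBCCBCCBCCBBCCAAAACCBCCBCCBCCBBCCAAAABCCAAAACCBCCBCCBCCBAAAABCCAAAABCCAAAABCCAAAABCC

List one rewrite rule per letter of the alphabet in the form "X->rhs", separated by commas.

A->CCB, B->BCC, C->AA

  step 3 ⇒ step 4: CCBCCBCCBCCBBCCAAAACCBCCBCCBCCBBCCAAAAAAAABCCAAAABCCBCCAAAACCBCCBCCBCCB ⇒ AA·AA·BCC·AA·AA·BCC·AA·AA·BCC·AA·AA·BCC·BCC·AA·AA·CCB·CCB·CCB·CCB·AA·AA·BCC·AA·AA·BCC·AA·AA·BCC·AA·AA·BCC·BCC·AA·AA·CCB·CCB·CCB·CCB·CCB·CCB·CCB·CCB·BCC·AA·AA·CCB·CCB·CCB·CCB·BCC·AA·AA·BCC·AA·AA·CCB·CCB·CCB·CCB·AA·AA·BCC·AA·AA·BCC·AA·AA·BCC·AA·AA·BCC
    A ↦ CCB
    B ↦ BCC
    C ↦ AA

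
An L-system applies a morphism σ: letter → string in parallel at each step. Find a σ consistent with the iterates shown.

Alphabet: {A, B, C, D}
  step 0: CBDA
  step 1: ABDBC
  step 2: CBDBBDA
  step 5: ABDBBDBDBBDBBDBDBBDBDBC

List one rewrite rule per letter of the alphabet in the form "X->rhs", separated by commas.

A->C, B->BD, C->A, D->B

  step 1 ⇒ step 2: ABDBC ⇒ C·BD·B·BD·A
    A ↦ C
    B ↦ BD
    C ↦ A
    D ↦ B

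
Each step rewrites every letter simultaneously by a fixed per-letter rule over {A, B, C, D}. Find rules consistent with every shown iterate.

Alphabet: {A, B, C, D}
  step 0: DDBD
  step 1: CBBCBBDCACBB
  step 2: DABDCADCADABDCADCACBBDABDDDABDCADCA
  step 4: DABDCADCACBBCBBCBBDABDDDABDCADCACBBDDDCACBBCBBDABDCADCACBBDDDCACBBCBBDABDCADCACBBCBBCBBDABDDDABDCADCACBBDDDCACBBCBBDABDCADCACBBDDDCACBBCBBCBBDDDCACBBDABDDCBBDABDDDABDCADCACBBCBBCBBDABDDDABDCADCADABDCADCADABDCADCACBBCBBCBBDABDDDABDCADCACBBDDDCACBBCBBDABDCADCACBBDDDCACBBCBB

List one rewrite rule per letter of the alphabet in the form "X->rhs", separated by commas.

A->DD, B->DCA, C->DAB, D->CBB

  step 1 ⇒ step 2: CBBCBBDCACBB ⇒ DAB·DCA·DCA·DAB·DCA·DCA·CBB·DAB·DD·DAB·DCA·DCA
    A ↦ DD
    B ↦ DCA
    C ↦ DAB
    D ↦ CBB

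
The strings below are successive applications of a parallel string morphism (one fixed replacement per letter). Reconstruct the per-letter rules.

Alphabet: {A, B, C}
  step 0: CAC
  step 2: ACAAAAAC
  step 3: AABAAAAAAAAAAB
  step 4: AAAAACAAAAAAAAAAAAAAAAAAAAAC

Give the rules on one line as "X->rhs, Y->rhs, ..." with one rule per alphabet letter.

  step 3 ⇒ step 4: AABAAAAAAAAAAB ⇒ AA·AA·AC·AA·AA·AA·AA·AA·AA·AA·AA·AA·AA·AC
    A ↦ AA
    B ↦ AC
  step 2 ⇒ step 3: ACAAAAAC ⇒ AA·B·AA·AA·AA·AA·AA·B
    C ↦ B

A->AA, B->AC, C->B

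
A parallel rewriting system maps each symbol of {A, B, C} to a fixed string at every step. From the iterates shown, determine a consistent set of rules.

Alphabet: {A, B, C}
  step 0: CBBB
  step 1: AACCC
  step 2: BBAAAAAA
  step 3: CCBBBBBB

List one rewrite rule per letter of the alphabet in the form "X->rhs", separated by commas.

A->B, B->C, C->AA

  step 2 ⇒ step 3: BBAAAAAA ⇒ C·C·B·B·B·B·B·B
    A ↦ B
    B ↦ C
  step 0 ⇒ step 1: CBBB ⇒ AA·C·C·C
    C ↦ AA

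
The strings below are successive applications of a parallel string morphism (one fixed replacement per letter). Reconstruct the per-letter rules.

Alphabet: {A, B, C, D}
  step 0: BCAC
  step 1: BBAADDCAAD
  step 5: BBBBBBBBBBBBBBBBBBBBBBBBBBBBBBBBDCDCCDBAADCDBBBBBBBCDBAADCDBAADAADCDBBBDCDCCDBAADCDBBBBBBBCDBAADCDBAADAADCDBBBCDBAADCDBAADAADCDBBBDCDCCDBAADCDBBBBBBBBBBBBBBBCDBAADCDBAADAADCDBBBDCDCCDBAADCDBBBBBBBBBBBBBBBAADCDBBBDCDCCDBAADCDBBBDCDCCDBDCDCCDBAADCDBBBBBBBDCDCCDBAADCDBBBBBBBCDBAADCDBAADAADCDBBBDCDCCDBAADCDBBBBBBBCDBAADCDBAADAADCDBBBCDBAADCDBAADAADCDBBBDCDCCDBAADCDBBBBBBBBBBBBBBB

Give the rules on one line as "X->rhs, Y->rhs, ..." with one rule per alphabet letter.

  step 0 ⇒ step 1: BCAC ⇒ BB·AAD·DC·AAD
    A ↦ DC
    B ↦ BB
    C ↦ AAD
    D ↦ CDB  (constrained at step 1)

A->DC, B->BB, C->AAD, D->CDB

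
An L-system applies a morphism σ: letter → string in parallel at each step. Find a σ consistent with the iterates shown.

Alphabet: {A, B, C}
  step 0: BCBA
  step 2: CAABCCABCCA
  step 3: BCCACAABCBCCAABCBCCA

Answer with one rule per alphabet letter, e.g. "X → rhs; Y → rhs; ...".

A->CA, B->A, C->BC

  step 2 ⇒ step 3: CAABCCABCCA ⇒ BC·CA·CA·A·BC·BC·CA·A·BC·BC·CA
    A ↦ CA
    B ↦ A
    C ↦ BC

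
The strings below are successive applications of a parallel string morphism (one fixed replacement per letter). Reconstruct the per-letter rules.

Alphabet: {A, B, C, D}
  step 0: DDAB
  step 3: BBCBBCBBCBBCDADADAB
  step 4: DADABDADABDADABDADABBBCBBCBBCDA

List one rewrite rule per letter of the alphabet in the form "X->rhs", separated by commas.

  step 3 ⇒ step 4: BBCBBCBBCBBCDADADAB ⇒ DA·DA·B·DA·DA·B·DA·DA·B·DA·DA·B·BB·C·BB·C·BB·C·DA
    A ↦ C
    B ↦ DA
    C ↦ B
    D ↦ BB

A->C, B->DA, C->B, D->BB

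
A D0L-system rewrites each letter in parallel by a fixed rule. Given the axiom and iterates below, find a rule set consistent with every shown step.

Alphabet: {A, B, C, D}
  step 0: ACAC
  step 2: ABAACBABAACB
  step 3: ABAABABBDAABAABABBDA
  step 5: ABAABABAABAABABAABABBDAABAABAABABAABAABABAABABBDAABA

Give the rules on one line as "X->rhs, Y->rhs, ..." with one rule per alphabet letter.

A->AB, B->A, C->BD, D->CB

  step 2 ⇒ step 3: ABAACBABAACB ⇒ AB·A·AB·AB·BD·A·AB·A·AB·AB·BD·A
    A ↦ AB
    B ↦ A
    C ↦ BD
    D ↦ CB  (constrained at step 3)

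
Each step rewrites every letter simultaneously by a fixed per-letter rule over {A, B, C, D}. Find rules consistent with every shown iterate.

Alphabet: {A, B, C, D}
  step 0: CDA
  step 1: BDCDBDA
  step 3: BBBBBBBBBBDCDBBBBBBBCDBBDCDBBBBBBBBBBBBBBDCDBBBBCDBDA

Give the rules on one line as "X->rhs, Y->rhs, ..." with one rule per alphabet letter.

  step 0 ⇒ step 1: CDA ⇒ BD·CDB·DA
    A ↦ DA
    C ↦ BD
    D ↦ CDB
    B ↦ BBB  (constrained at step 1)

A->DA, B->BBB, C->BD, D->CDB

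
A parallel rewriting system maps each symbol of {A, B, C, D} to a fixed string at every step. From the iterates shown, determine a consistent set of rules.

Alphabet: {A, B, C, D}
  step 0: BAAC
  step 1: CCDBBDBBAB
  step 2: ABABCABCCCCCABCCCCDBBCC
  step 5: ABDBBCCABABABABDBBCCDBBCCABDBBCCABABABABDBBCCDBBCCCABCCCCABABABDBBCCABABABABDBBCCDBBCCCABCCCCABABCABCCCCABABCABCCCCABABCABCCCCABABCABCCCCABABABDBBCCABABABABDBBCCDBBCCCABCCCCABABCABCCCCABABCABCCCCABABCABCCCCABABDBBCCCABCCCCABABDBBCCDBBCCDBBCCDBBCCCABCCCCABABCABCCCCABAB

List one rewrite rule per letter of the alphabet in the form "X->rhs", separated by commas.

  step 1 ⇒ step 2: CCDBBDBBAB ⇒ AB·AB·CAB·CC·CC·CAB·CC·CC·DBB·CC
    A ↦ DBB
    B ↦ CC
    C ↦ AB
    D ↦ CAB

A->DBB, B->CC, C->AB, D->CAB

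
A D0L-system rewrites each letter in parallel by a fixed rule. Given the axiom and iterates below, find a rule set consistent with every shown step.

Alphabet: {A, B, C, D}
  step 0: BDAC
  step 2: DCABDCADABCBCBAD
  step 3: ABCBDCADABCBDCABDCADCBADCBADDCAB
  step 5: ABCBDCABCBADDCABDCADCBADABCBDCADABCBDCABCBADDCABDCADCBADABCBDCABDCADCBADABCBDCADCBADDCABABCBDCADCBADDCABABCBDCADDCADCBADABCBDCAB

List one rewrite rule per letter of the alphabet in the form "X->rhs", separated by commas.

  step 2 ⇒ step 3: DCABDCADABCBCBAD ⇒ AB·CB·DC·AD·AB·CB·DC·AB·DC·AD·CB·AD·CB·AD·DC·AB
    A ↦ DC
    B ↦ AD
    C ↦ CB
    D ↦ AB

A->DC, B->AD, C->CB, D->AB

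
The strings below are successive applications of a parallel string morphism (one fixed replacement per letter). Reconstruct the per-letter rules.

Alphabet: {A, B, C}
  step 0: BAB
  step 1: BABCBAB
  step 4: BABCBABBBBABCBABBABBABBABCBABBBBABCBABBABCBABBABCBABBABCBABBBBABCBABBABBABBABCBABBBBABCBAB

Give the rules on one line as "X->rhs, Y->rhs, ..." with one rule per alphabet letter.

A->C, B->BAB, C->BB

  step 0 ⇒ step 1: BAB ⇒ BAB·C·BAB
    A ↦ C
    B ↦ BAB
    C ↦ BB  (constrained at step 1)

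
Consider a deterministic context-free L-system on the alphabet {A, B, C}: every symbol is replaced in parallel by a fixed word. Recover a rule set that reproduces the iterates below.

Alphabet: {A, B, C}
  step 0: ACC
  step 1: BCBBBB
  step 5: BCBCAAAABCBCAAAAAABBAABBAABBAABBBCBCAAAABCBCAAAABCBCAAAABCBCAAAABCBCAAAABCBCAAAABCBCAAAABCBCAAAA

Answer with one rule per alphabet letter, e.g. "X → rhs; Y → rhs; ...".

A->BC, B->AA, C->BB

  step 0 ⇒ step 1: ACC ⇒ BC·BB·BB
    A ↦ BC
    C ↦ BB
    B ↦ AA  (constrained at step 1)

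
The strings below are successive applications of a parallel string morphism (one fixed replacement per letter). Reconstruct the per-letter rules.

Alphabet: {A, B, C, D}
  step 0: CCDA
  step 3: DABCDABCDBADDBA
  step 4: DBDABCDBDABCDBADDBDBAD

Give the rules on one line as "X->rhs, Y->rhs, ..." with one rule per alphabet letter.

  step 3 ⇒ step 4: DABCDABCDBADDBA ⇒ DB·D·A·BC·DB·D·A·BC·DB·A·D·DB·DB·A·D
    A ↦ D
    B ↦ A
    C ↦ BC
    D ↦ DB

A->D, B->A, C->BC, D->DB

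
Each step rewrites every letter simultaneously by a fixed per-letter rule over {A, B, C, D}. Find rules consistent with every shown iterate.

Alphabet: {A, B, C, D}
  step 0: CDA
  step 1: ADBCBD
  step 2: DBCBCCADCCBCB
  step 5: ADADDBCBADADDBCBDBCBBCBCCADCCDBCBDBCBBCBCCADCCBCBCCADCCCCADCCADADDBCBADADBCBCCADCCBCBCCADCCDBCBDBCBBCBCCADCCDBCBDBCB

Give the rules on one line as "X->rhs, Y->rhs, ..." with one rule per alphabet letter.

A->D, B->CC, C->AD, D->BCB

  step 1 ⇒ step 2: ADBCBD ⇒ D·BCB·CC·AD·CC·BCB
    A ↦ D
    B ↦ CC
    C ↦ AD
    D ↦ BCB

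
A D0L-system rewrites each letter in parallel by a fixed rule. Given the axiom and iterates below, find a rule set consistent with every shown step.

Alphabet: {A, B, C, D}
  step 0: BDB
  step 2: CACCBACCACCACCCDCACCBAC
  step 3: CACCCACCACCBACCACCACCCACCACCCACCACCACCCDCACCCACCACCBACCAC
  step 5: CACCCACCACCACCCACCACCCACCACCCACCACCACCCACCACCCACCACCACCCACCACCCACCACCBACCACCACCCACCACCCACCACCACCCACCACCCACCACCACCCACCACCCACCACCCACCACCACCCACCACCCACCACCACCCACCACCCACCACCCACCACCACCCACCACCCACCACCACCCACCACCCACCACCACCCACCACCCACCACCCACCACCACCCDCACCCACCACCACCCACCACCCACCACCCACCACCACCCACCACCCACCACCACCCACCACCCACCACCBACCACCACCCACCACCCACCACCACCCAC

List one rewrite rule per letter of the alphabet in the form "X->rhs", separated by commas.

  step 2 ⇒ step 3: CACCBACCACCACCCDCACCBAC ⇒ CAC·C·CAC·CAC·CBA·C·CAC·CAC·C·CAC·CAC·C·CAC·CAC·CAC·CCD·CAC·C·CAC·CAC·CBA·C·CAC
    A ↦ C
    B ↦ CBA
    C ↦ CAC
    D ↦ CCD

A->C, B->CBA, C->CAC, D->CCD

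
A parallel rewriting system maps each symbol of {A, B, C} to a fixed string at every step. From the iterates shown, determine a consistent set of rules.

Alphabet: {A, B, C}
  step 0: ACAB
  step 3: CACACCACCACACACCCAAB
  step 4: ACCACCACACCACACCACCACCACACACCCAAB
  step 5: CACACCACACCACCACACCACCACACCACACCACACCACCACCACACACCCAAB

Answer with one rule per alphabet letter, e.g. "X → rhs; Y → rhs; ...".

A->C, B->AAB, C->AC

  step 4 ⇒ step 5: ACCACCACACCACACCACCACCACACACCCAAB ⇒ C·AC·AC·C·AC·AC·C·AC·C·AC·AC·C·AC·C·AC·AC·C·AC·AC·C·AC·AC·C·AC·C·AC·C·AC·AC·AC·C·C·AAB
    A ↦ C
    B ↦ AAB
    C ↦ AC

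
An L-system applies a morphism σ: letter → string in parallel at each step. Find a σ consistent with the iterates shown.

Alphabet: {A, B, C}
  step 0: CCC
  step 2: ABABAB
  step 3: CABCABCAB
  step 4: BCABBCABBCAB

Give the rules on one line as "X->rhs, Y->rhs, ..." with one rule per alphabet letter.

  step 3 ⇒ step 4: CABCABCAB ⇒ B·C·AB·B·C·AB·B·C·AB
    A ↦ C
    B ↦ AB
    C ↦ B

A->C, B->AB, C->B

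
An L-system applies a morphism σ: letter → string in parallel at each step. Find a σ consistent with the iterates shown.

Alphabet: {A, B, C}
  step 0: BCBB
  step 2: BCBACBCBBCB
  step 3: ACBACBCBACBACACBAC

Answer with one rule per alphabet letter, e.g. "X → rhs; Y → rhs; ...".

  step 2 ⇒ step 3: BCBACBCBBCB ⇒ AC·B·AC·BC·B·AC·B·AC·AC·B·AC
    A ↦ BC
    B ↦ AC
    C ↦ B

A->BC, B->AC, C->B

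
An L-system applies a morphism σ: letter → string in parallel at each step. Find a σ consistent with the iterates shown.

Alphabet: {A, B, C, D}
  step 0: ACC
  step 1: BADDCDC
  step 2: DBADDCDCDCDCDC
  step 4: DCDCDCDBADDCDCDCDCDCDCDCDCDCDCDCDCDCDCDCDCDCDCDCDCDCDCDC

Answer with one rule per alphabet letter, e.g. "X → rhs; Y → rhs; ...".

A->BAD, B->D, C->DC, D->DC

  step 1 ⇒ step 2: BADDCDC ⇒ D·BAD·DC·DC·DC·DC·DC
    A ↦ BAD
    B ↦ D
    C ↦ DC
    D ↦ DC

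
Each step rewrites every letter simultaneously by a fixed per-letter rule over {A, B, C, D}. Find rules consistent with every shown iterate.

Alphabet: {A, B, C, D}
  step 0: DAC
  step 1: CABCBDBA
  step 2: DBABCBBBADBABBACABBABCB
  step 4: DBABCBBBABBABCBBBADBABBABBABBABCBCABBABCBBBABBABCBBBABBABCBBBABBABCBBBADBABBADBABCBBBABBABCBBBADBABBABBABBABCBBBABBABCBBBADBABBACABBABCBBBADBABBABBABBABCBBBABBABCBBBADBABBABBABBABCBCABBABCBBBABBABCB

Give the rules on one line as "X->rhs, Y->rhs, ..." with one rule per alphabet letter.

A->BCB, B->BBA, C->DBA, D->CA

  step 1 ⇒ step 2: CABCBDBA ⇒ DBA·BCB·BBA·DBA·BBA·CA·BBA·BCB
    A ↦ BCB
    B ↦ BBA
    C ↦ DBA
    D ↦ CA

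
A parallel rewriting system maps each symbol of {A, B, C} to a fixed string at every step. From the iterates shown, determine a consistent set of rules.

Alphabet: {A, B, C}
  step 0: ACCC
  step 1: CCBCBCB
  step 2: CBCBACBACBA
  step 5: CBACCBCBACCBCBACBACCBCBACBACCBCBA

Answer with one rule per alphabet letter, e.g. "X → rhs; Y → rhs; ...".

  step 1 ⇒ step 2: CCBCBCB ⇒ CB·CB·A·CB·A·CB·A
    B ↦ A
    C ↦ CB
  step 0 ⇒ step 1: ACCC ⇒ C·CB·CB·CB
    A ↦ C

A->C, B->A, C->CB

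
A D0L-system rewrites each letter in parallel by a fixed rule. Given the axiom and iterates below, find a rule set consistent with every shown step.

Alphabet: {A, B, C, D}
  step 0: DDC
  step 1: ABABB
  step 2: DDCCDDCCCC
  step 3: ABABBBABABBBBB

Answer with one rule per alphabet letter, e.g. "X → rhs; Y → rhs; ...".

  step 2 ⇒ step 3: DDCCDDCCCC ⇒ AB·AB·B·B·AB·AB·B·B·B·B
    C ↦ B
    D ↦ AB
  step 1 ⇒ step 2: ABABB ⇒ DD·CC·DD·CC·CC
    A ↦ DD
  step 1 ⇒ step 2: ABABB ⇒ DD·CC·DD·CC·CC
    B ↦ CC

A->DD, B->CC, C->B, D->AB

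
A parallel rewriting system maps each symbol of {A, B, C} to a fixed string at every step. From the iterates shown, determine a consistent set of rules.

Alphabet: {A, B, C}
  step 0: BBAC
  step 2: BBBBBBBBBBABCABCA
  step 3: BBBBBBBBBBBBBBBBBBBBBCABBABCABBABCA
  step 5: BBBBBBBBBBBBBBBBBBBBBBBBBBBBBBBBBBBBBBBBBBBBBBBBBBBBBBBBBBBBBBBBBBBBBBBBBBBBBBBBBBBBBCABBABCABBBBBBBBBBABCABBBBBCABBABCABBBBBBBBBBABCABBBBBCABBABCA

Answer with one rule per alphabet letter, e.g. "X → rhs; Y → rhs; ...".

A->BCA, B->BB, C->A

  step 2 ⇒ step 3: BBBBBBBBBBABCABCA ⇒ BB·BB·BB·BB·BB·BB·BB·BB·BB·BB·BCA·BB·A·BCA·BB·A·BCA
    A ↦ BCA
    B ↦ BB
    C ↦ A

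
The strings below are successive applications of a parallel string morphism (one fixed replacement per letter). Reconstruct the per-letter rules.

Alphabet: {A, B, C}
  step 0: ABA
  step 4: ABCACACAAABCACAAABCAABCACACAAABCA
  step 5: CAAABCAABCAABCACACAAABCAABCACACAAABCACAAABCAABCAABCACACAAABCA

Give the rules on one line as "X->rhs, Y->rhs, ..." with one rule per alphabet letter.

A->CA, B->A, C->AB

  step 4 ⇒ step 5: ABCACACAAABCACAAABCAABCACACAAABCA ⇒ CA·A·AB·CA·AB·CA·AB·CA·CA·CA·A·AB·CA·AB·CA·CA·CA·A·AB·CA·CA·A·AB·CA·AB·CA·AB·CA·CA·CA·A·AB·CA
    A ↦ CA
    B ↦ A
    C ↦ AB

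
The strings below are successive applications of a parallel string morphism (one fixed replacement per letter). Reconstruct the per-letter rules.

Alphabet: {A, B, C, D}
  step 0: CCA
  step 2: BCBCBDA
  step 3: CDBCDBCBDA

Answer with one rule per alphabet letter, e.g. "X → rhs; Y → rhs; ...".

  step 2 ⇒ step 3: BCBCBDA ⇒ C·DB·C·DB·C·B·DA
    A ↦ DA
    B ↦ C
    C ↦ DB
    D ↦ B

A->DA, B->C, C->DB, D->B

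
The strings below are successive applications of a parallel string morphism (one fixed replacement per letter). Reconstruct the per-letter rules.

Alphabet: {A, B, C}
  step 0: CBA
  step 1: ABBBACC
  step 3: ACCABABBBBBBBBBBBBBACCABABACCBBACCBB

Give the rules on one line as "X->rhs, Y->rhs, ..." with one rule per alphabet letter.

  step 0 ⇒ step 1: CBA ⇒ AB·BB·ACC
    A ↦ ACC
    B ↦ BB
    C ↦ AB

A->ACC, B->BB, C->AB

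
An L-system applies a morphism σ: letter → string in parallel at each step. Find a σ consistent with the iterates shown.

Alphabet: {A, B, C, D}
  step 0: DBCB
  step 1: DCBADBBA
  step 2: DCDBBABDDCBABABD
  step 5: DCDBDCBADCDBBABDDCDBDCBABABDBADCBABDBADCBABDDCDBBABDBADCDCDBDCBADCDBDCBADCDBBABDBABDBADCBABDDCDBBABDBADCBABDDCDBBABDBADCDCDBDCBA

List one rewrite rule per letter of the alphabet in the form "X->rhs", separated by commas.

A->BD, B->BA, C->DB, D->DC

  step 1 ⇒ step 2: DCBADBBA ⇒ DC·DB·BA·BD·DC·BA·BA·BD
    A ↦ BD
    B ↦ BA
    C ↦ DB
    D ↦ DC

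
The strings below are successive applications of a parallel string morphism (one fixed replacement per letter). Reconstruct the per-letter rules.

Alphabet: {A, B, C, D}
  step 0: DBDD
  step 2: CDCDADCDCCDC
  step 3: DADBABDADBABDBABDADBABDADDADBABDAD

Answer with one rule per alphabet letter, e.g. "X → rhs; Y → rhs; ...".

  step 2 ⇒ step 3: CDCDADCDCCDC ⇒ DAD·BAB·DAD·BAB·D·BAB·DAD·BAB·DAD·DAD·BAB·DAD
    A ↦ D
    C ↦ DAD
    D ↦ BAB
    B ↦ C  (constrained at step 0)

A->D, B->C, C->DAD, D->BAB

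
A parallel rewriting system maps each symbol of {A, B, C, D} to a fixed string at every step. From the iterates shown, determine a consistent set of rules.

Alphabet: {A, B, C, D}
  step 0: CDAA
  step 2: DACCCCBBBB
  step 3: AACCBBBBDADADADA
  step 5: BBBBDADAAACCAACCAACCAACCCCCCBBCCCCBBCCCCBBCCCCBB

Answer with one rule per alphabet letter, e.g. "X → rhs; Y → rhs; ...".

A->CC, B->DA, C->B, D->AA

  step 2 ⇒ step 3: DACCCCBBBB ⇒ AA·CC·B·B·B·B·DA·DA·DA·DA
    A ↦ CC
    B ↦ DA
    C ↦ B
    D ↦ AA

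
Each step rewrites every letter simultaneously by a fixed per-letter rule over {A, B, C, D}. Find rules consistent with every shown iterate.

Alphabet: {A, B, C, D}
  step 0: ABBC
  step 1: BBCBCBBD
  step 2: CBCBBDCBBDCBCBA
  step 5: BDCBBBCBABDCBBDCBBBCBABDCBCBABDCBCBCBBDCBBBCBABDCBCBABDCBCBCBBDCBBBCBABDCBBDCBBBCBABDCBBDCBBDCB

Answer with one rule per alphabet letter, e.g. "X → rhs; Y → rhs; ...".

  step 1 ⇒ step 2: BBCBCBBD ⇒ CB·CB·BD·CB·BD·CB·CB·A
    B ↦ CB
    C ↦ BD
    D ↦ A
  step 0 ⇒ step 1: ABBC ⇒ BB·CB·CB·BD
    A ↦ BB

A->BB, B->CB, C->BD, D->A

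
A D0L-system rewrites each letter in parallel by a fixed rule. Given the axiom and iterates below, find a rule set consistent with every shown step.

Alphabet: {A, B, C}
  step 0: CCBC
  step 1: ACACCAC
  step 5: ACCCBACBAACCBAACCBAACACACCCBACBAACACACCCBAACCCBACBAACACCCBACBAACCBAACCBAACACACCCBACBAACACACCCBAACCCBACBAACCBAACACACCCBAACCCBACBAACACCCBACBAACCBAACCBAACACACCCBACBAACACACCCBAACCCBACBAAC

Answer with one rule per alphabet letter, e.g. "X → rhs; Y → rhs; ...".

  step 0 ⇒ step 1: CCBC ⇒ AC·AC·C·AC
    B ↦ C
    C ↦ AC
    A ↦ CBA  (constrained at step 1)

A->CBA, B->C, C->AC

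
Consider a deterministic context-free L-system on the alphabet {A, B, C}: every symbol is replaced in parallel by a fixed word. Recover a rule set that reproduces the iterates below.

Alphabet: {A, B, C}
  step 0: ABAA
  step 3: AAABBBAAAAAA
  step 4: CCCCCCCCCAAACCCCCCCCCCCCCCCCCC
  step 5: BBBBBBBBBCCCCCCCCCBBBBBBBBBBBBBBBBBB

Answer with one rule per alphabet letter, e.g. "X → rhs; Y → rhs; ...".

  step 4 ⇒ step 5: CCCCCCCCCAAACCCCCCCCCCCCCCCCCC ⇒ B·B·B·B·B·B·B·B·B·CCC·CCC·CCC·B·B·B·B·B·B·B·B·B·B·B·B·B·B·B·B·B·B
    A ↦ CCC
    C ↦ B
  step 3 ⇒ step 4: AAABBBAAAAAA ⇒ CCC·CCC·CCC·A·A·A·CCC·CCC·CCC·CCC·CCC·CCC
    B ↦ A

A->CCC, B->A, C->B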